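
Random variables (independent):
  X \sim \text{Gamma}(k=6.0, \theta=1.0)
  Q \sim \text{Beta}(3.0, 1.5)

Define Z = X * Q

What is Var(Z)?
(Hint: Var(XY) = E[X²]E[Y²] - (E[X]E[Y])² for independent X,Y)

Var(XY) = E[X²]E[Y²] - (E[X]E[Y])²
E[X] = 6, Var(X) = 6
E[Q] = 0.66666667, Var(Q) = 0.04040404
E[X²] = 6 + 6² = 42
E[Q²] = 0.04040404 + 0.66666667² = 0.48484848
Var(Z) = 42*0.48484848 - (6*0.66666667)²
= 20.363636 - 16 = 4.3636364

4.3636364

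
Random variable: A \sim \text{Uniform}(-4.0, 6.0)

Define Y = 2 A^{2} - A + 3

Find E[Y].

E[Y] = 2*E[A²] - 1*E[A] + 3
E[A] = 1
E[A²] = Var(A) + (E[A])² = 8.3333333 + 1 = 9.3333333
E[Y] = 2*9.3333333 - 1*1 + 3 = 20.666667

20.666667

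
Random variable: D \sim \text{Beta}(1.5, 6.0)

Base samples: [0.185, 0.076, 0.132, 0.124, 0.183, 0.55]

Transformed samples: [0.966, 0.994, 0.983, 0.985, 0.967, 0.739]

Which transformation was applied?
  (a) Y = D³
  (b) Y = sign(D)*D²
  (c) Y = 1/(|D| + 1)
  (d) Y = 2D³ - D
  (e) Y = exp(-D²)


Checking option (e) Y = exp(-D²):
  D = 0.185 -> Y = 0.966 ✓
  D = 0.076 -> Y = 0.994 ✓
  D = 0.132 -> Y = 0.983 ✓
All samples match this transformation.

(e) exp(-D²)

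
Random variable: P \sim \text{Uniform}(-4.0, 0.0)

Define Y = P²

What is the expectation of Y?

E[P²] = Var(P) + (E[P])² = 1.3333333 + 4 = 5.3333333

5.3333333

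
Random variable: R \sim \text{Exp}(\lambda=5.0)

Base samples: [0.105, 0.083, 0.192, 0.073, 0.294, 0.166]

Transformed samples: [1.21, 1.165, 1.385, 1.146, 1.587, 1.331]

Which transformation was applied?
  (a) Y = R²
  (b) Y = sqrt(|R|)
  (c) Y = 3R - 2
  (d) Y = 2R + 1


Checking option (d) Y = 2R + 1:
  R = 0.105 -> Y = 1.21 ✓
  R = 0.083 -> Y = 1.165 ✓
  R = 0.192 -> Y = 1.385 ✓
All samples match this transformation.

(d) 2R + 1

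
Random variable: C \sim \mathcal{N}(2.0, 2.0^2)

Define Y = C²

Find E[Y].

E[C²] = Var(C) + (E[C])² = 4 + 4 = 8

8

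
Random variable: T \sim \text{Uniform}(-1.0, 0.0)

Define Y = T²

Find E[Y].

Using E[X²] = Var(X) + (E[X])²:
E[T] = -0.5
Var(T) = (0 + 1)^2/12 = 0.083333333
E[T²] = 0.083333333 + (-0.5)² = 0.083333333 + 0.25 = 0.33333333

0.33333333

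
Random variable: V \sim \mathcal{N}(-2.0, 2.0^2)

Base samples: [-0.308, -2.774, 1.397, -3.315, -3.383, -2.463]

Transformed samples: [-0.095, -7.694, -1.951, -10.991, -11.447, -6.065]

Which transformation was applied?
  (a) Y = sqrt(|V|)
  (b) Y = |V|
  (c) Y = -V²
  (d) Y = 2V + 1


Checking option (c) Y = -V²:
  V = -0.308 -> Y = -0.095 ✓
  V = -2.774 -> Y = -7.694 ✓
  V = 1.397 -> Y = -1.951 ✓
All samples match this transformation.

(c) -V²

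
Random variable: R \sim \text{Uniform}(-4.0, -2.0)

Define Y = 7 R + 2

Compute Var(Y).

For Y = aR + b: Var(Y) = a² * Var(R)
Var(R) = (-2 + 4)^2/12 = 0.33333333
Var(Y) = 7² * 0.33333333 = 49 * 0.33333333 = 16.333333

16.333333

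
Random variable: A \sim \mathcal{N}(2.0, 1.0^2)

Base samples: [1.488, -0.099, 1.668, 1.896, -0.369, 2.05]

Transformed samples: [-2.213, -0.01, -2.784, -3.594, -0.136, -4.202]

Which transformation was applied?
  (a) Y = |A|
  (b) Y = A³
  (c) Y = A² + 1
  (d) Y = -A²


Checking option (d) Y = -A²:
  A = 1.488 -> Y = -2.213 ✓
  A = -0.099 -> Y = -0.01 ✓
  A = 1.668 -> Y = -2.784 ✓
All samples match this transformation.

(d) -A²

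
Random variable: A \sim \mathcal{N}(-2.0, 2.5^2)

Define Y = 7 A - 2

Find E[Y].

For Y = 7A - 2:
E[Y] = 7 * E[A] - 2
E[A] = -2.0 = -2
E[Y] = 7 * (-2) - 2 = -16

-16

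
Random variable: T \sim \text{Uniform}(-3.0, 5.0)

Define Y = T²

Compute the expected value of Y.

Using E[X²] = Var(X) + (E[X])²:
E[T] = 1
Var(T) = (5 + 3)^2/12 = 5.3333333
E[T²] = 5.3333333 + 1² = 5.3333333 + 1 = 6.3333333

6.3333333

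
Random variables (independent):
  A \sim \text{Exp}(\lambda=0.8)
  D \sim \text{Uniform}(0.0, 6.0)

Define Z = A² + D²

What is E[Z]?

E[Z] = E[A²] + E[D²]
E[A²] = Var(A) + E[A]² = 1.5625 + 1.5625 = 3.125
E[D²] = Var(D) + E[D]² = 3 + 9 = 12
E[Z] = 3.125 + 12 = 15.125

15.125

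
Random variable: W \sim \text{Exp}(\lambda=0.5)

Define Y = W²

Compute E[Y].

Using E[X²] = Var(X) + (E[X])²:
E[W] = 2
Var(W) = 1/0.5^2 = 4
E[W²] = 4 + 2² = 4 + 4 = 8

8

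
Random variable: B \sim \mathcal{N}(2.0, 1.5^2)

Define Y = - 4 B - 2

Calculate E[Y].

For Y = -4B - 2:
E[Y] = -4 * E[B] - 2
E[B] = 2.0 = 2
E[Y] = -4 * 2 - 2 = -10

-10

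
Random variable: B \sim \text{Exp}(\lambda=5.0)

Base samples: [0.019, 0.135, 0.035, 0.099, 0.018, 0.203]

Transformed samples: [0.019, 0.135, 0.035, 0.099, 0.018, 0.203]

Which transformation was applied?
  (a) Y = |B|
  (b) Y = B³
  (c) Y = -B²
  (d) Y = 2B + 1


Checking option (a) Y = |B|:
  B = 0.019 -> Y = 0.019 ✓
  B = 0.135 -> Y = 0.135 ✓
  B = 0.035 -> Y = 0.035 ✓
All samples match this transformation.

(a) |B|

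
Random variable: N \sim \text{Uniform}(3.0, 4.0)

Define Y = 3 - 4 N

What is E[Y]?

For Y = -4N + 3:
E[Y] = -4 * E[N] + 3
E[N] = (3 + 4)/2 = 3.5
E[Y] = -4 * 3.5 + 3 = -11

-11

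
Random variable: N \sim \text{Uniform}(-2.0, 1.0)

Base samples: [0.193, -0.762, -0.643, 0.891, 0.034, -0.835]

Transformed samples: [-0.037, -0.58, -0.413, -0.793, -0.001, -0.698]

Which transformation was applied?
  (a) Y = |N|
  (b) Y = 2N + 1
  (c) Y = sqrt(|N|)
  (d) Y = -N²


Checking option (d) Y = -N²:
  N = 0.193 -> Y = -0.037 ✓
  N = -0.762 -> Y = -0.58 ✓
  N = -0.643 -> Y = -0.413 ✓
All samples match this transformation.

(d) -N²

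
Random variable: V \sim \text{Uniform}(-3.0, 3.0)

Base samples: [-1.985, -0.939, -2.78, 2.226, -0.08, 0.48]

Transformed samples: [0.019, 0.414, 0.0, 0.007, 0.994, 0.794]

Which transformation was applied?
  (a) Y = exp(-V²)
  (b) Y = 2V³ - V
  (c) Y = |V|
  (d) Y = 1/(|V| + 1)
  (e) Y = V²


Checking option (a) Y = exp(-V²):
  V = -1.985 -> Y = 0.019 ✓
  V = -0.939 -> Y = 0.414 ✓
  V = -2.78 -> Y = 0.0 ✓
All samples match this transformation.

(a) exp(-V²)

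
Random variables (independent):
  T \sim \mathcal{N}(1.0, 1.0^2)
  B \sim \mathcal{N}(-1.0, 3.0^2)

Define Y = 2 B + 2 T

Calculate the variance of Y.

For independent RVs: Var(aX + bY) = a²Var(X) + b²Var(Y)
Var(T) = 1
Var(B) = 9
Var(Y) = 2²*1 + 2²*9
= 4*1 + 4*9 = 40

40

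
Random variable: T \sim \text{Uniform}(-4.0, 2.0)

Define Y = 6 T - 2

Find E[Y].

For Y = 6T - 2:
E[Y] = 6 * E[T] - 2
E[T] = (-4 + 2)/2 = -1
E[Y] = 6 * (-1) - 2 = -8

-8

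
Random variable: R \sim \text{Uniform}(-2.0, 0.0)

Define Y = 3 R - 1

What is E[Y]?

For Y = 3R - 1:
E[Y] = 3 * E[R] - 1
E[R] = (-2 + 0)/2 = -1
E[Y] = 3 * (-1) - 1 = -4

-4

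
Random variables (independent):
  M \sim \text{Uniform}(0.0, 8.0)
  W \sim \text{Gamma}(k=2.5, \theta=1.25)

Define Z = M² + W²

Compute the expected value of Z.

E[Z] = E[M²] + E[W²]
E[M²] = Var(M) + E[M]² = 5.3333333 + 16 = 21.333333
E[W²] = Var(W) + E[W]² = 3.90625 + 9.765625 = 13.671875
E[Z] = 21.333333 + 13.671875 = 35.005208

35.005208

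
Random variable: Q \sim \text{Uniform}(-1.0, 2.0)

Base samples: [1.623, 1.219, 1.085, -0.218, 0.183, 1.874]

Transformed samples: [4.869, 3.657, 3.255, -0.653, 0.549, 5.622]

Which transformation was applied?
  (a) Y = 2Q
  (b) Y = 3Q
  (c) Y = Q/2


Checking option (b) Y = 3Q:
  Q = 1.623 -> Y = 4.869 ✓
  Q = 1.219 -> Y = 3.657 ✓
  Q = 1.085 -> Y = 3.255 ✓
All samples match this transformation.

(b) 3Q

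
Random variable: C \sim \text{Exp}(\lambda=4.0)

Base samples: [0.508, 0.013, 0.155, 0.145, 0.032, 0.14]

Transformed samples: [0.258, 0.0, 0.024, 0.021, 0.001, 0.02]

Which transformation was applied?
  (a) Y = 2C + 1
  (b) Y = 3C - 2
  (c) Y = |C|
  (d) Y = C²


Checking option (d) Y = C²:
  C = 0.508 -> Y = 0.258 ✓
  C = 0.013 -> Y = 0.0 ✓
  C = 0.155 -> Y = 0.024 ✓
All samples match this transformation.

(d) C²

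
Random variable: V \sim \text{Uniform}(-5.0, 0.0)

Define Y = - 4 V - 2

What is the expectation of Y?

For Y = -4V - 2:
E[Y] = -4 * E[V] - 2
E[V] = (-5 + 0)/2 = -2.5
E[Y] = -4 * (-2.5) - 2 = 8

8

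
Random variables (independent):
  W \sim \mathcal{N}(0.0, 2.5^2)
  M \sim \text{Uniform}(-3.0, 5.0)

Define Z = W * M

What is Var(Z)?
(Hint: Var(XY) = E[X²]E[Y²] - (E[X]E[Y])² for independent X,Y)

Var(XY) = E[X²]E[Y²] - (E[X]E[Y])²
E[W] = 0, Var(W) = 6.25
E[M] = 1, Var(M) = 5.3333333
E[W²] = 6.25 + 0² = 6.25
E[M²] = 5.3333333 + 1² = 6.3333333
Var(Z) = 6.25*6.3333333 - (0*1)²
= 39.583333 - 0 = 39.583333

39.583333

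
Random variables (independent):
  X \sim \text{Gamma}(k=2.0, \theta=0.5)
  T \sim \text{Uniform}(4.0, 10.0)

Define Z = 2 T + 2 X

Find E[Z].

E[Z] = 2*E[X] + 2*E[T]
E[X] = 1
E[T] = 7
E[Z] = 2*1 + 2*7 = 16

16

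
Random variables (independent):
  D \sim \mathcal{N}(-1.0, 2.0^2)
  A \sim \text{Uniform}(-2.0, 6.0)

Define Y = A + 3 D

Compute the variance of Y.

For independent RVs: Var(aX + bY) = a²Var(X) + b²Var(Y)
Var(D) = 4
Var(A) = 5.3333333
Var(Y) = 3²*4 + 1²*5.3333333
= 9*4 + 1*5.3333333 = 41.333333

41.333333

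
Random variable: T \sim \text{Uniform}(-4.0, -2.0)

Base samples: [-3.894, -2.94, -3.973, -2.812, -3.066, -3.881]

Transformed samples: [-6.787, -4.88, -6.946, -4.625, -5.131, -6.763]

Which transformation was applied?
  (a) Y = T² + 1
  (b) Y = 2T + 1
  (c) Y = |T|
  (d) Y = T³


Checking option (b) Y = 2T + 1:
  T = -3.894 -> Y = -6.787 ✓
  T = -2.94 -> Y = -4.88 ✓
  T = -3.973 -> Y = -6.946 ✓
All samples match this transformation.

(b) 2T + 1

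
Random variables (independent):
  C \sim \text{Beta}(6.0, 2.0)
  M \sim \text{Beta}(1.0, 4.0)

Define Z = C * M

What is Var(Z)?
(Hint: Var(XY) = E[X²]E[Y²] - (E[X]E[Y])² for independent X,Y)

Var(XY) = E[X²]E[Y²] - (E[X]E[Y])²
E[C] = 0.75, Var(C) = 0.020833333
E[M] = 0.2, Var(M) = 0.026666667
E[C²] = 0.020833333 + 0.75² = 0.58333333
E[M²] = 0.026666667 + 0.2² = 0.066666667
Var(Z) = 0.58333333*0.066666667 - (0.75*0.2)²
= 0.038888889 - 0.0225 = 0.016388889

0.016388889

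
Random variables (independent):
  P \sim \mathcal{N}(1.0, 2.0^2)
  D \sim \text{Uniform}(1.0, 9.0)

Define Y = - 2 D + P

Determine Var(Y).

For independent RVs: Var(aX + bY) = a²Var(X) + b²Var(Y)
Var(P) = 4
Var(D) = 5.3333333
Var(Y) = 1²*4 + (-2)²*5.3333333
= 1*4 + 4*5.3333333 = 25.333333

25.333333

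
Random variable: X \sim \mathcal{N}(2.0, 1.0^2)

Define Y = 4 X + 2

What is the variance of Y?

For Y = aX + b: Var(Y) = a² * Var(X)
Var(X) = 1.0^2 = 1
Var(Y) = 4² * 1 = 16 * 1 = 16

16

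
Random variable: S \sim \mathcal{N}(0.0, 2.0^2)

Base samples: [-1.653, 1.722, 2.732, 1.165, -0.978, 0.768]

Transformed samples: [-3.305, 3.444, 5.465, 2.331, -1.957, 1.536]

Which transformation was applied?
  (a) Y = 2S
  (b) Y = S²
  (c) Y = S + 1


Checking option (a) Y = 2S:
  S = -1.653 -> Y = -3.305 ✓
  S = 1.722 -> Y = 3.444 ✓
  S = 2.732 -> Y = 5.465 ✓
All samples match this transformation.

(a) 2S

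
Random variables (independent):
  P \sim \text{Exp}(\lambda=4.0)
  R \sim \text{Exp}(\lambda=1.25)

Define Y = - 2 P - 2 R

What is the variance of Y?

For independent RVs: Var(aX + bY) = a²Var(X) + b²Var(Y)
Var(P) = 0.0625
Var(R) = 0.64
Var(Y) = (-2)²*0.0625 + (-2)²*0.64
= 4*0.0625 + 4*0.64 = 2.81

2.81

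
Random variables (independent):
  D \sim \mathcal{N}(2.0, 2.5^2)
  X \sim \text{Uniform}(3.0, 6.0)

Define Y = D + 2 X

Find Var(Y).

For independent RVs: Var(aX + bY) = a²Var(X) + b²Var(Y)
Var(D) = 6.25
Var(X) = 0.75
Var(Y) = 1²*6.25 + 2²*0.75
= 1*6.25 + 4*0.75 = 9.25

9.25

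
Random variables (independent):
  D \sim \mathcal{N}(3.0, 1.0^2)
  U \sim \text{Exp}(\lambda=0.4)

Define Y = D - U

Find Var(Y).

For independent RVs: Var(aX + bY) = a²Var(X) + b²Var(Y)
Var(D) = 1
Var(U) = 6.25
Var(Y) = 1²*1 + (-1)²*6.25
= 1*1 + 1*6.25 = 7.25

7.25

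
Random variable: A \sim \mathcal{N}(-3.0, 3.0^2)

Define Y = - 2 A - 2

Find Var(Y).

For Y = aA + b: Var(Y) = a² * Var(A)
Var(A) = 3.0^2 = 9
Var(Y) = (-2)² * 9 = 4 * 9 = 36

36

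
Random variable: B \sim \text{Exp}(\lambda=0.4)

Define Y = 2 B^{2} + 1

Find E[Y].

E[Y] = 2*E[B²] + 1
E[B] = 2.5
E[B²] = Var(B) + (E[B])² = 6.25 + 6.25 = 12.5
E[Y] = 2*12.5 + 1 = 26

26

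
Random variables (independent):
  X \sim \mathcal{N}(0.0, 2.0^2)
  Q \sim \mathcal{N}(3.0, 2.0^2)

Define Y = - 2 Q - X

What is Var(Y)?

For independent RVs: Var(aX + bY) = a²Var(X) + b²Var(Y)
Var(X) = 4
Var(Q) = 4
Var(Y) = (-1)²*4 + (-2)²*4
= 1*4 + 4*4 = 20

20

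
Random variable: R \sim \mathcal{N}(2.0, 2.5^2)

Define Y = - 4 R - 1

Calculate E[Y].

For Y = -4R - 1:
E[Y] = -4 * E[R] - 1
E[R] = 2.0 = 2
E[Y] = -4 * 2 - 1 = -9

-9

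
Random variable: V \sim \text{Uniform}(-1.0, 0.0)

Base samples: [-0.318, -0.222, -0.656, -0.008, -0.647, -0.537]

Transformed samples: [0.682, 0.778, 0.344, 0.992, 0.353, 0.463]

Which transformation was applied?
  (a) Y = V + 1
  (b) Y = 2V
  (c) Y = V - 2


Checking option (a) Y = V + 1:
  V = -0.318 -> Y = 0.682 ✓
  V = -0.222 -> Y = 0.778 ✓
  V = -0.656 -> Y = 0.344 ✓
All samples match this transformation.

(a) V + 1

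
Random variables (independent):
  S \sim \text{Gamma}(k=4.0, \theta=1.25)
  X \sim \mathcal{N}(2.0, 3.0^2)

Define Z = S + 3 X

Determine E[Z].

E[Z] = 1*E[S] + 3*E[X]
E[S] = 5
E[X] = 2
E[Z] = 1*5 + 3*2 = 11

11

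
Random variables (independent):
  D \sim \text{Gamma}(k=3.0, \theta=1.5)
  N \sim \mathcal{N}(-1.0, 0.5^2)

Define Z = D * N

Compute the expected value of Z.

For independent RVs: E[XY] = E[X]*E[Y]
E[D] = 4.5
E[N] = -1
E[Z] = 4.5 * (-1) = -4.5

-4.5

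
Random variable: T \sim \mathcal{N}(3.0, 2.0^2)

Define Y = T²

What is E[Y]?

Using E[X²] = Var(X) + (E[X])²:
E[T] = 3
Var(T) = 2.0^2 = 4
E[T²] = 4 + 3² = 4 + 9 = 13

13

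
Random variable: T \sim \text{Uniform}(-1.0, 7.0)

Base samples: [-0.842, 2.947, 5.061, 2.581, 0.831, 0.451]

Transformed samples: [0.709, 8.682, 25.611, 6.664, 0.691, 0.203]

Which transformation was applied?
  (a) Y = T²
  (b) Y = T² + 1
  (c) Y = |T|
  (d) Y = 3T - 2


Checking option (a) Y = T²:
  T = -0.842 -> Y = 0.709 ✓
  T = 2.947 -> Y = 8.682 ✓
  T = 5.061 -> Y = 25.611 ✓
All samples match this transformation.

(a) T²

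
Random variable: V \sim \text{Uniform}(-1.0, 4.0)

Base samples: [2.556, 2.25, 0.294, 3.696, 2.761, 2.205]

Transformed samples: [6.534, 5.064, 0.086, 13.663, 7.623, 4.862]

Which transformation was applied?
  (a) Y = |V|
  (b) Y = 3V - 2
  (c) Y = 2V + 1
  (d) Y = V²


Checking option (d) Y = V²:
  V = 2.556 -> Y = 6.534 ✓
  V = 2.25 -> Y = 5.064 ✓
  V = 0.294 -> Y = 0.086 ✓
All samples match this transformation.

(d) V²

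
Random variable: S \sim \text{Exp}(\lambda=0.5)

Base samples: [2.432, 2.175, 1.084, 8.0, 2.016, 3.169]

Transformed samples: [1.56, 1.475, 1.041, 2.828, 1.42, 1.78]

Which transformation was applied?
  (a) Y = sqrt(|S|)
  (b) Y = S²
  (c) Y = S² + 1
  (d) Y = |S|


Checking option (a) Y = sqrt(|S|):
  S = 2.432 -> Y = 1.56 ✓
  S = 2.175 -> Y = 1.475 ✓
  S = 1.084 -> Y = 1.041 ✓
All samples match this transformation.

(a) sqrt(|S|)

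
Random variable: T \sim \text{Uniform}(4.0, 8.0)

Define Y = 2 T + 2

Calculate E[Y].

For Y = 2T + 2:
E[Y] = 2 * E[T] + 2
E[T] = (4 + 8)/2 = 6
E[Y] = 2 * 6 + 2 = 14

14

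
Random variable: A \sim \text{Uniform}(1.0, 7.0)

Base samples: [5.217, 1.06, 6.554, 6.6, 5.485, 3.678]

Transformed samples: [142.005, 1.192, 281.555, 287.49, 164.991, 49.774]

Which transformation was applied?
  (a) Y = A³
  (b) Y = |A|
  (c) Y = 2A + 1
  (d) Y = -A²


Checking option (a) Y = A³:
  A = 5.217 -> Y = 142.005 ✓
  A = 1.06 -> Y = 1.192 ✓
  A = 6.554 -> Y = 281.555 ✓
All samples match this transformation.

(a) A³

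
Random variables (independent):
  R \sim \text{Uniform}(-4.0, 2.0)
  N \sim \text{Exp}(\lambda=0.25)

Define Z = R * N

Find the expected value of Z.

For independent RVs: E[XY] = E[X]*E[Y]
E[R] = -1
E[N] = 4
E[Z] = -1 * 4 = -4

-4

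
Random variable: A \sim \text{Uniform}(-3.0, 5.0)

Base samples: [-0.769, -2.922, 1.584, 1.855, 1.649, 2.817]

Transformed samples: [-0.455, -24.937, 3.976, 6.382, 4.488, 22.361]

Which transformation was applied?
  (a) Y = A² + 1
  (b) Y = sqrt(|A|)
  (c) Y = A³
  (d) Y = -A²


Checking option (c) Y = A³:
  A = -0.769 -> Y = -0.455 ✓
  A = -2.922 -> Y = -24.937 ✓
  A = 1.584 -> Y = 3.976 ✓
All samples match this transformation.

(c) A³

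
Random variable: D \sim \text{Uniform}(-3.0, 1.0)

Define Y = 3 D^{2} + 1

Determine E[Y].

E[Y] = 3*E[D²] + 1
E[D] = -1
E[D²] = Var(D) + (E[D])² = 1.3333333 + 1 = 2.3333333
E[Y] = 3*2.3333333 + 1 = 8

8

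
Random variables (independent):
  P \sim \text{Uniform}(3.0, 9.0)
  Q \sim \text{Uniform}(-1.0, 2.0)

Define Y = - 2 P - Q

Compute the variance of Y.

For independent RVs: Var(aX + bY) = a²Var(X) + b²Var(Y)
Var(P) = 3
Var(Q) = 0.75
Var(Y) = (-2)²*3 + (-1)²*0.75
= 4*3 + 1*0.75 = 12.75

12.75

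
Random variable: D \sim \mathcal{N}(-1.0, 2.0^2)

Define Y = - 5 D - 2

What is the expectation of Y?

For Y = -5D - 2:
E[Y] = -5 * E[D] - 2
E[D] = -1.0 = -1
E[Y] = -5 * (-1) - 2 = 3

3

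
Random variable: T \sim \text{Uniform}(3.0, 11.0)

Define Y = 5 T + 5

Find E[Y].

For Y = 5T + 5:
E[Y] = 5 * E[T] + 5
E[T] = (3 + 11)/2 = 7
E[Y] = 5 * 7 + 5 = 40

40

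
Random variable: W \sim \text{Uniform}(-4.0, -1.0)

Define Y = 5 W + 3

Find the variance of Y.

For Y = aW + b: Var(Y) = a² * Var(W)
Var(W) = (-1 + 4)^2/12 = 0.75
Var(Y) = 5² * 0.75 = 25 * 0.75 = 18.75

18.75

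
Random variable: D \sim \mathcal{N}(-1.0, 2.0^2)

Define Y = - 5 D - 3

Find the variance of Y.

For Y = aD + b: Var(Y) = a² * Var(D)
Var(D) = 2.0^2 = 4
Var(Y) = (-5)² * 4 = 25 * 4 = 100

100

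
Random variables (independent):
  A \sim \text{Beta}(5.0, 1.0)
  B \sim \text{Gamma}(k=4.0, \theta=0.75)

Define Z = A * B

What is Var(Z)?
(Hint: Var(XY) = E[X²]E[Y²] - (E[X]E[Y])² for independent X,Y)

Var(XY) = E[X²]E[Y²] - (E[X]E[Y])²
E[A] = 0.83333333, Var(A) = 0.01984127
E[B] = 3, Var(B) = 2.25
E[A²] = 0.01984127 + 0.83333333² = 0.71428571
E[B²] = 2.25 + 3² = 11.25
Var(Z) = 0.71428571*11.25 - (0.83333333*3)²
= 8.0357143 - 6.25 = 1.7857143

1.7857143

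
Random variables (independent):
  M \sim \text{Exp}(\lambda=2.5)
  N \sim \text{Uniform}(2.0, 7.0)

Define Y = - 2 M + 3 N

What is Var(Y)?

For independent RVs: Var(aX + bY) = a²Var(X) + b²Var(Y)
Var(M) = 0.16
Var(N) = 2.0833333
Var(Y) = (-2)²*0.16 + 3²*2.0833333
= 4*0.16 + 9*2.0833333 = 19.39

19.39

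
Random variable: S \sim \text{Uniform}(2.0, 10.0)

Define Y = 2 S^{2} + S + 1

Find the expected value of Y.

E[Y] = 2*E[S²] + 1*E[S] + 1
E[S] = 6
E[S²] = Var(S) + (E[S])² = 5.3333333 + 36 = 41.333333
E[Y] = 2*41.333333 + 1*6 + 1 = 89.666667

89.666667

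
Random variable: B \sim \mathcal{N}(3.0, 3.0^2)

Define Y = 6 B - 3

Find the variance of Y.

For Y = aB + b: Var(Y) = a² * Var(B)
Var(B) = 3.0^2 = 9
Var(Y) = 6² * 9 = 36 * 9 = 324

324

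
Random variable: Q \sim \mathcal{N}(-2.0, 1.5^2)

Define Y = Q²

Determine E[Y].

Using E[X²] = Var(X) + (E[X])²:
E[Q] = -2
Var(Q) = 1.5^2 = 2.25
E[Q²] = 2.25 + (-2)² = 2.25 + 4 = 6.25

6.25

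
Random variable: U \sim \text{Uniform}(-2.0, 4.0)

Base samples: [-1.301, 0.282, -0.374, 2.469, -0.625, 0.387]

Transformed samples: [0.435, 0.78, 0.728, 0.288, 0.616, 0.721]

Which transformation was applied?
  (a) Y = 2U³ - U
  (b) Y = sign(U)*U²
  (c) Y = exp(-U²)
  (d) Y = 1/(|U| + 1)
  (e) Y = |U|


Checking option (d) Y = 1/(|U| + 1):
  U = -1.301 -> Y = 0.435 ✓
  U = 0.282 -> Y = 0.78 ✓
  U = -0.374 -> Y = 0.728 ✓
All samples match this transformation.

(d) 1/(|U| + 1)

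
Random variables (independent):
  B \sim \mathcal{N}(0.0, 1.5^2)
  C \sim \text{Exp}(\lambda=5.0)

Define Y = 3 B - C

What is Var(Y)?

For independent RVs: Var(aX + bY) = a²Var(X) + b²Var(Y)
Var(B) = 2.25
Var(C) = 0.04
Var(Y) = 3²*2.25 + (-1)²*0.04
= 9*2.25 + 1*0.04 = 20.29

20.29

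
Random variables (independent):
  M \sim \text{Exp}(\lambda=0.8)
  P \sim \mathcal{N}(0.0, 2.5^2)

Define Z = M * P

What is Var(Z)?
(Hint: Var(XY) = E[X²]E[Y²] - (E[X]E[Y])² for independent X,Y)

Var(XY) = E[X²]E[Y²] - (E[X]E[Y])²
E[M] = 1.25, Var(M) = 1.5625
E[P] = 0, Var(P) = 6.25
E[M²] = 1.5625 + 1.25² = 3.125
E[P²] = 6.25 + 0² = 6.25
Var(Z) = 3.125*6.25 - (1.25*0)²
= 19.53125 - 0 = 19.53125

19.53125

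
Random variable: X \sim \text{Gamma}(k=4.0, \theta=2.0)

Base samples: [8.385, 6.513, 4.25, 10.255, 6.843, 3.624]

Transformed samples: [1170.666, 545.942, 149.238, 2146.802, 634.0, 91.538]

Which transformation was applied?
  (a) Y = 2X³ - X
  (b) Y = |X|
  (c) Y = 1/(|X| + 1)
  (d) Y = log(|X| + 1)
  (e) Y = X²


Checking option (a) Y = 2X³ - X:
  X = 8.385 -> Y = 1170.666 ✓
  X = 6.513 -> Y = 545.942 ✓
  X = 4.25 -> Y = 149.238 ✓
All samples match this transformation.

(a) 2X³ - X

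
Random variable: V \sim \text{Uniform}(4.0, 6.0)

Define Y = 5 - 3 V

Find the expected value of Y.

For Y = -3V + 5:
E[Y] = -3 * E[V] + 5
E[V] = (4 + 6)/2 = 5
E[Y] = -3 * 5 + 5 = -10

-10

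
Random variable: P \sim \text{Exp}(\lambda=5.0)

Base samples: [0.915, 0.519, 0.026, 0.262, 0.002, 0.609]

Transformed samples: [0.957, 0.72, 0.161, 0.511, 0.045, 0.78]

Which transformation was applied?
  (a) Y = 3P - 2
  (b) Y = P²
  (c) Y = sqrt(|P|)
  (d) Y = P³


Checking option (c) Y = sqrt(|P|):
  P = 0.915 -> Y = 0.957 ✓
  P = 0.519 -> Y = 0.72 ✓
  P = 0.026 -> Y = 0.161 ✓
All samples match this transformation.

(c) sqrt(|P|)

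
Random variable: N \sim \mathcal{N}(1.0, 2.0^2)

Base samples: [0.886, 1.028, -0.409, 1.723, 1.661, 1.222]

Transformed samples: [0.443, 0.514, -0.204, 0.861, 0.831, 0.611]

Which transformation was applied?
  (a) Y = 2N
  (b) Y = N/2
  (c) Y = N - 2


Checking option (b) Y = N/2:
  N = 0.886 -> Y = 0.443 ✓
  N = 1.028 -> Y = 0.514 ✓
  N = -0.409 -> Y = -0.204 ✓
All samples match this transformation.

(b) N/2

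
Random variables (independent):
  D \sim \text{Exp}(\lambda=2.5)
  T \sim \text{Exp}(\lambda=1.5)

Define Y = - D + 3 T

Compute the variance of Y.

For independent RVs: Var(aX + bY) = a²Var(X) + b²Var(Y)
Var(D) = 0.16
Var(T) = 0.44444444
Var(Y) = (-1)²*0.16 + 3²*0.44444444
= 1*0.16 + 9*0.44444444 = 4.16

4.16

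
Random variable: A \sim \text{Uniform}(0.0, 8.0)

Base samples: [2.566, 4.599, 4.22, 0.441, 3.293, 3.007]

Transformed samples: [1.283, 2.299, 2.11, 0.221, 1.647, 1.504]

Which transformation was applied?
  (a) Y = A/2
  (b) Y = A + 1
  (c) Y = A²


Checking option (a) Y = A/2:
  A = 2.566 -> Y = 1.283 ✓
  A = 4.599 -> Y = 2.299 ✓
  A = 4.22 -> Y = 2.11 ✓
All samples match this transformation.

(a) A/2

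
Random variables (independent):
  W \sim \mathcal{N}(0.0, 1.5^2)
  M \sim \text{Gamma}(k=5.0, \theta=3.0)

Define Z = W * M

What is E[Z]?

For independent RVs: E[XY] = E[X]*E[Y]
E[W] = 0
E[M] = 15
E[Z] = 0 * 15 = 0

0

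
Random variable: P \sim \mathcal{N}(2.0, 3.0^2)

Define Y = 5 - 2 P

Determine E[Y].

For Y = -2P + 5:
E[Y] = -2 * E[P] + 5
E[P] = 2.0 = 2
E[Y] = -2 * 2 + 5 = 1

1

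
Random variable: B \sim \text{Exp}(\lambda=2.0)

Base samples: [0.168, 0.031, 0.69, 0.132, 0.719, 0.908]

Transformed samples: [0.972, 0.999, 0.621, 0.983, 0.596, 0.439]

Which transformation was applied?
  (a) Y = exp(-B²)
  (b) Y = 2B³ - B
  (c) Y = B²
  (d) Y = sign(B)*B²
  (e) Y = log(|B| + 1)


Checking option (a) Y = exp(-B²):
  B = 0.168 -> Y = 0.972 ✓
  B = 0.031 -> Y = 0.999 ✓
  B = 0.69 -> Y = 0.621 ✓
All samples match this transformation.

(a) exp(-B²)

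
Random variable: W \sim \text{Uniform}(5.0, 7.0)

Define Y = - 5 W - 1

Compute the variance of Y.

For Y = aW + b: Var(Y) = a² * Var(W)
Var(W) = (7 - 5)^2/12 = 0.33333333
Var(Y) = (-5)² * 0.33333333 = 25 * 0.33333333 = 8.3333333

8.3333333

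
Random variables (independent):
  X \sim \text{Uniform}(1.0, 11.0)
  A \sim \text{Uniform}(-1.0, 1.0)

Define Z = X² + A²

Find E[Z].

E[Z] = E[X²] + E[A²]
E[X²] = Var(X) + E[X]² = 8.3333333 + 36 = 44.333333
E[A²] = Var(A) + E[A]² = 0.33333333 + 0 = 0.33333333
E[Z] = 44.333333 + 0.33333333 = 44.666667

44.666667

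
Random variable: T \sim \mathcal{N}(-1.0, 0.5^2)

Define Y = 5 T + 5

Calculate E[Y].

For Y = 5T + 5:
E[Y] = 5 * E[T] + 5
E[T] = -1.0 = -1
E[Y] = 5 * (-1) + 5 = 0

0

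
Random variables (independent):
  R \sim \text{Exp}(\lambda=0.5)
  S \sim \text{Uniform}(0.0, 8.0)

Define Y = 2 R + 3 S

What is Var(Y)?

For independent RVs: Var(aX + bY) = a²Var(X) + b²Var(Y)
Var(R) = 4
Var(S) = 5.3333333
Var(Y) = 2²*4 + 3²*5.3333333
= 4*4 + 9*5.3333333 = 64

64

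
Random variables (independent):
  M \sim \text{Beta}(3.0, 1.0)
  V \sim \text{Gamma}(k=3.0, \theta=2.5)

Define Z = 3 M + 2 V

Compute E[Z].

E[Z] = 3*E[M] + 2*E[V]
E[M] = 0.75
E[V] = 7.5
E[Z] = 3*0.75 + 2*7.5 = 17.25

17.25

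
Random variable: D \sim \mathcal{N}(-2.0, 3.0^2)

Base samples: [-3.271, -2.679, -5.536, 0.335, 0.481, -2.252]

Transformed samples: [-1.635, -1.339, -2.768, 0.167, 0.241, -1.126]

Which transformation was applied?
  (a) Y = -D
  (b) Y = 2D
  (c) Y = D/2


Checking option (c) Y = D/2:
  D = -3.271 -> Y = -1.635 ✓
  D = -2.679 -> Y = -1.339 ✓
  D = -5.536 -> Y = -2.768 ✓
All samples match this transformation.

(c) D/2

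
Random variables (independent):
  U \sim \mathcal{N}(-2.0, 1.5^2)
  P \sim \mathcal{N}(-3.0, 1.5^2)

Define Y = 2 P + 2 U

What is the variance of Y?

For independent RVs: Var(aX + bY) = a²Var(X) + b²Var(Y)
Var(U) = 2.25
Var(P) = 2.25
Var(Y) = 2²*2.25 + 2²*2.25
= 4*2.25 + 4*2.25 = 18

18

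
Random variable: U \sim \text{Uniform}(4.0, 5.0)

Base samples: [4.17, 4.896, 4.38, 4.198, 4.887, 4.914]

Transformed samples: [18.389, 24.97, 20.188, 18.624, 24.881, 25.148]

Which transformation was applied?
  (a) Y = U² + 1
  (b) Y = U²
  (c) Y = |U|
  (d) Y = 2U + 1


Checking option (a) Y = U² + 1:
  U = 4.17 -> Y = 18.389 ✓
  U = 4.896 -> Y = 24.97 ✓
  U = 4.38 -> Y = 20.188 ✓
All samples match this transformation.

(a) U² + 1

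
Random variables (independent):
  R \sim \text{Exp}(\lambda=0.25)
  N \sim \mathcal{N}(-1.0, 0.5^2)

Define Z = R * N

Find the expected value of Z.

For independent RVs: E[XY] = E[X]*E[Y]
E[R] = 4
E[N] = -1
E[Z] = 4 * (-1) = -4

-4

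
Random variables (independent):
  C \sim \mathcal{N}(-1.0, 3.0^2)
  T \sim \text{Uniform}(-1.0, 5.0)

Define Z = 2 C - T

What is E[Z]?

E[Z] = 2*E[C] - 1*E[T]
E[C] = -1
E[T] = 2
E[Z] = 2*(-1) - 1*2 = -4

-4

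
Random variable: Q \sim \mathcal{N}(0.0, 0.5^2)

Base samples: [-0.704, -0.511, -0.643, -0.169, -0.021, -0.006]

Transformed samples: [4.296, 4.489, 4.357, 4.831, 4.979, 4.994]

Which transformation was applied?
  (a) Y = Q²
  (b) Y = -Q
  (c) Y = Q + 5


Checking option (c) Y = Q + 5:
  Q = -0.704 -> Y = 4.296 ✓
  Q = -0.511 -> Y = 4.489 ✓
  Q = -0.643 -> Y = 4.357 ✓
All samples match this transformation.

(c) Q + 5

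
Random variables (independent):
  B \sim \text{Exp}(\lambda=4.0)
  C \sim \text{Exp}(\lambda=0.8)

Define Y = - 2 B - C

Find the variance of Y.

For independent RVs: Var(aX + bY) = a²Var(X) + b²Var(Y)
Var(B) = 0.0625
Var(C) = 1.5625
Var(Y) = (-2)²*0.0625 + (-1)²*1.5625
= 4*0.0625 + 1*1.5625 = 1.8125

1.8125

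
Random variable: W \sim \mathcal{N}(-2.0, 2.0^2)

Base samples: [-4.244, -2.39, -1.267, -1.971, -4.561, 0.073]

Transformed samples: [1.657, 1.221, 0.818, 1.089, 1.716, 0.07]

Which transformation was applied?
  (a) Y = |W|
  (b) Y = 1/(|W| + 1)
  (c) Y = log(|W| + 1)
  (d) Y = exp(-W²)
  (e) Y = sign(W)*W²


Checking option (c) Y = log(|W| + 1):
  W = -4.244 -> Y = 1.657 ✓
  W = -2.39 -> Y = 1.221 ✓
  W = -1.267 -> Y = 0.818 ✓
All samples match this transformation.

(c) log(|W| + 1)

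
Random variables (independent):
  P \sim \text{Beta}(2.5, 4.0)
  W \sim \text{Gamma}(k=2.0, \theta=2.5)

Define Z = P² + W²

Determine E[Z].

E[Z] = E[P²] + E[W²]
E[P²] = Var(P) + E[P]² = 0.031558185 + 0.14792899 = 0.17948718
E[W²] = Var(W) + E[W]² = 12.5 + 25 = 37.5
E[Z] = 0.17948718 + 37.5 = 37.679487

37.679487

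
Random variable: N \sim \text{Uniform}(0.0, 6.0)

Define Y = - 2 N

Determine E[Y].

For Y = -2N:
E[Y] = -2 * E[N]
E[N] = (0 + 6)/2 = 3
E[Y] = -2 * 3 = -6

-6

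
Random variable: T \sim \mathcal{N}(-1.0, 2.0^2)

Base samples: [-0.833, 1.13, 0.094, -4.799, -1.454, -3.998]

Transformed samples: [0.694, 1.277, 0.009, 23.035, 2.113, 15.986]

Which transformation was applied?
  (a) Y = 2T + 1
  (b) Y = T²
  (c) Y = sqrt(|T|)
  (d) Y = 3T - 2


Checking option (b) Y = T²:
  T = -0.833 -> Y = 0.694 ✓
  T = 1.13 -> Y = 1.277 ✓
  T = 0.094 -> Y = 0.009 ✓
All samples match this transformation.

(b) T²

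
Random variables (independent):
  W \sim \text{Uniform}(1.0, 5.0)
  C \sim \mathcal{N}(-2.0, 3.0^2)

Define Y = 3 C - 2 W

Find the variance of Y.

For independent RVs: Var(aX + bY) = a²Var(X) + b²Var(Y)
Var(W) = 1.3333333
Var(C) = 9
Var(Y) = (-2)²*1.3333333 + 3²*9
= 4*1.3333333 + 9*9 = 86.333333

86.333333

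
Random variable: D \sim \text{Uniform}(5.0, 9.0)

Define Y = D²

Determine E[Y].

E[D²] = Var(D) + (E[D])² = 1.3333333 + 49 = 50.333333

50.333333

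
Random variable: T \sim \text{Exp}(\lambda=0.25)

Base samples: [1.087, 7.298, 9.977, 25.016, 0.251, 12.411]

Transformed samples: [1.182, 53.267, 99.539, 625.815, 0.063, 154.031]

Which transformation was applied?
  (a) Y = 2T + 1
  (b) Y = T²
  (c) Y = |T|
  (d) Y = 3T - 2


Checking option (b) Y = T²:
  T = 1.087 -> Y = 1.182 ✓
  T = 7.298 -> Y = 53.267 ✓
  T = 9.977 -> Y = 99.539 ✓
All samples match this transformation.

(b) T²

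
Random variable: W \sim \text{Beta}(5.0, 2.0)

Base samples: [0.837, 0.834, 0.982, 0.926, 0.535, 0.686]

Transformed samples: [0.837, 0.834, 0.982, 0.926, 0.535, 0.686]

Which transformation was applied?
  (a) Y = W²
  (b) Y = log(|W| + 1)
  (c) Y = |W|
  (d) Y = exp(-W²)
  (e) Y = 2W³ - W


Checking option (c) Y = |W|:
  W = 0.837 -> Y = 0.837 ✓
  W = 0.834 -> Y = 0.834 ✓
  W = 0.982 -> Y = 0.982 ✓
All samples match this transformation.

(c) |W|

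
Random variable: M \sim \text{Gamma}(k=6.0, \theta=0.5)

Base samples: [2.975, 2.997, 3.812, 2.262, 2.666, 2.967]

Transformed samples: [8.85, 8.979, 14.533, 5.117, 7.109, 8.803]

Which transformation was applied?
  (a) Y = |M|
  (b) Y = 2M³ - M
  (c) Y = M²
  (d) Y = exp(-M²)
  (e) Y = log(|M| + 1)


Checking option (c) Y = M²:
  M = 2.975 -> Y = 8.85 ✓
  M = 2.997 -> Y = 8.979 ✓
  M = 3.812 -> Y = 14.533 ✓
All samples match this transformation.

(c) M²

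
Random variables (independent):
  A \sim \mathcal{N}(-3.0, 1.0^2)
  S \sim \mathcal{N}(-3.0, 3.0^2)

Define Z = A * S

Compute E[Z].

For independent RVs: E[XY] = E[X]*E[Y]
E[A] = -3
E[S] = -3
E[Z] = -3 * (-3) = 9

9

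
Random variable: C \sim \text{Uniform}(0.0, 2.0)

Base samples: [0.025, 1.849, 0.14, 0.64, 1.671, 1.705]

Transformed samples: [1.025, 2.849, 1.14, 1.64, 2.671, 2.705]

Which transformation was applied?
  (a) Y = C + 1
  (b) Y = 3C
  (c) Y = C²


Checking option (a) Y = C + 1:
  C = 0.025 -> Y = 1.025 ✓
  C = 1.849 -> Y = 2.849 ✓
  C = 0.14 -> Y = 1.14 ✓
All samples match this transformation.

(a) C + 1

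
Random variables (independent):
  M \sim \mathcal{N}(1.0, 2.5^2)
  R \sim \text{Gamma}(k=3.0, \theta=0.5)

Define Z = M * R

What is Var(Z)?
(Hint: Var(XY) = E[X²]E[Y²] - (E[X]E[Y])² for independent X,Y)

Var(XY) = E[X²]E[Y²] - (E[X]E[Y])²
E[M] = 1, Var(M) = 6.25
E[R] = 1.5, Var(R) = 0.75
E[M²] = 6.25 + 1² = 7.25
E[R²] = 0.75 + 1.5² = 3
Var(Z) = 7.25*3 - (1*1.5)²
= 21.75 - 2.25 = 19.5

19.5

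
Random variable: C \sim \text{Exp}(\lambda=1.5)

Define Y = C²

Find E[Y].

Using E[X²] = Var(X) + (E[X])²:
E[C] = 0.66666667
Var(C) = 1/1.5^2 = 0.44444444
E[C²] = 0.44444444 + 0.66666667² = 0.44444444 + 0.44444444 = 0.88888889

0.88888889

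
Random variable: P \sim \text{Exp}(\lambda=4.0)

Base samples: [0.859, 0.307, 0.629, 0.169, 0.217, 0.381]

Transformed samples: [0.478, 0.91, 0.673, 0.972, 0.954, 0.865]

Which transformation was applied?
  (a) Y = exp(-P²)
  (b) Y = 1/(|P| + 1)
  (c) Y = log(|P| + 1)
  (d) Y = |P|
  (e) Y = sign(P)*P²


Checking option (a) Y = exp(-P²):
  P = 0.859 -> Y = 0.478 ✓
  P = 0.307 -> Y = 0.91 ✓
  P = 0.629 -> Y = 0.673 ✓
All samples match this transformation.

(a) exp(-P²)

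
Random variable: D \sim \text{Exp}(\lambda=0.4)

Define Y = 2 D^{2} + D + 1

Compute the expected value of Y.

E[Y] = 2*E[D²] + 1*E[D] + 1
E[D] = 2.5
E[D²] = Var(D) + (E[D])² = 6.25 + 6.25 = 12.5
E[Y] = 2*12.5 + 1*2.5 + 1 = 28.5

28.5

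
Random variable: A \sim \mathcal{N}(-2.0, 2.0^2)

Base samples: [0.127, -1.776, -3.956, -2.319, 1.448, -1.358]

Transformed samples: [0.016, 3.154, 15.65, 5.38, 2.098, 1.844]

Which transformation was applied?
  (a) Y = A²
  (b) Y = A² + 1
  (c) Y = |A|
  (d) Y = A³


Checking option (a) Y = A²:
  A = 0.127 -> Y = 0.016 ✓
  A = -1.776 -> Y = 3.154 ✓
  A = -3.956 -> Y = 15.65 ✓
All samples match this transformation.

(a) A²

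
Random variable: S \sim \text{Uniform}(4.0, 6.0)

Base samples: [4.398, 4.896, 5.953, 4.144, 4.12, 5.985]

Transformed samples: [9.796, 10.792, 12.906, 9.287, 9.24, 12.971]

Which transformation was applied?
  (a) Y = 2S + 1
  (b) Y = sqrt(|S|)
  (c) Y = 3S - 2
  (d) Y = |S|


Checking option (a) Y = 2S + 1:
  S = 4.398 -> Y = 9.796 ✓
  S = 4.896 -> Y = 10.792 ✓
  S = 5.953 -> Y = 12.906 ✓
All samples match this transformation.

(a) 2S + 1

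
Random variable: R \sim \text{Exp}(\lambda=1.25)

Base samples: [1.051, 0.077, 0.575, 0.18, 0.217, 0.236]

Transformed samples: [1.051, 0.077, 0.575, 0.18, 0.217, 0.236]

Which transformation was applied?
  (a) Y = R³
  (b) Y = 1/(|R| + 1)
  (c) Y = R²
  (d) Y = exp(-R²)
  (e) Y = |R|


Checking option (e) Y = |R|:
  R = 1.051 -> Y = 1.051 ✓
  R = 0.077 -> Y = 0.077 ✓
  R = 0.575 -> Y = 0.575 ✓
All samples match this transformation.

(e) |R|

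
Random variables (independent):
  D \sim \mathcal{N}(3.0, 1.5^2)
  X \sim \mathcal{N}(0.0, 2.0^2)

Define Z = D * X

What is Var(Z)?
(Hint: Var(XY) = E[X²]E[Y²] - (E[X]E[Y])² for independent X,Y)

Var(XY) = E[X²]E[Y²] - (E[X]E[Y])²
E[D] = 3, Var(D) = 2.25
E[X] = 0, Var(X) = 4
E[D²] = 2.25 + 3² = 11.25
E[X²] = 4 + 0² = 4
Var(Z) = 11.25*4 - (3*0)²
= 45 - 0 = 45

45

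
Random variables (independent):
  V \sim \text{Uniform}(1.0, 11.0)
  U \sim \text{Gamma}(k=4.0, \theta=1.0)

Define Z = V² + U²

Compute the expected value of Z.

E[Z] = E[V²] + E[U²]
E[V²] = Var(V) + E[V]² = 8.3333333 + 36 = 44.333333
E[U²] = Var(U) + E[U]² = 4 + 16 = 20
E[Z] = 44.333333 + 20 = 64.333333

64.333333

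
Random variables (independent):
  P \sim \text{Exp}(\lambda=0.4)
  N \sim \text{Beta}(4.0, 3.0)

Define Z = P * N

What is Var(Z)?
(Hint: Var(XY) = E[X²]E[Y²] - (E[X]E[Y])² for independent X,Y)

Var(XY) = E[X²]E[Y²] - (E[X]E[Y])²
E[P] = 2.5, Var(P) = 6.25
E[N] = 0.57142857, Var(N) = 0.030612245
E[P²] = 6.25 + 2.5² = 12.5
E[N²] = 0.030612245 + 0.57142857² = 0.35714286
Var(Z) = 12.5*0.35714286 - (2.5*0.57142857)²
= 4.4642857 - 2.0408163 = 2.4234694

2.4234694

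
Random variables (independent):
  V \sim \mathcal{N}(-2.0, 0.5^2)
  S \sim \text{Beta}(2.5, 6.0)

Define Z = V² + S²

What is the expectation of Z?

E[Z] = E[V²] + E[S²]
E[V²] = Var(V) + E[V]² = 0.25 + 4 = 4.25
E[S²] = Var(S) + E[S]² = 0.021853943 + 0.08650519 = 0.10835913
E[Z] = 4.25 + 0.10835913 = 4.3583591

4.3583591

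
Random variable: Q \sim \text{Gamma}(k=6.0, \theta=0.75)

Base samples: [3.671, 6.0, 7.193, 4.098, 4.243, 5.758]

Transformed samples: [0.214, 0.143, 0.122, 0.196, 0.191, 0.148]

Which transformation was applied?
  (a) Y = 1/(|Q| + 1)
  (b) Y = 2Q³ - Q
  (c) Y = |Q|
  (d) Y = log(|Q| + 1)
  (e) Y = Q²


Checking option (a) Y = 1/(|Q| + 1):
  Q = 3.671 -> Y = 0.214 ✓
  Q = 6.0 -> Y = 0.143 ✓
  Q = 7.193 -> Y = 0.122 ✓
All samples match this transformation.

(a) 1/(|Q| + 1)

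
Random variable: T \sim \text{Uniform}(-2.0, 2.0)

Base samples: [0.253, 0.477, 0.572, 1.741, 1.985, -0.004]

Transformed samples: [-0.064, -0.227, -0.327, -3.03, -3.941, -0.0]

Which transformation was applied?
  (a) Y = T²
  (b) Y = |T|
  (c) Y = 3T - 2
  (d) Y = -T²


Checking option (d) Y = -T²:
  T = 0.253 -> Y = -0.064 ✓
  T = 0.477 -> Y = -0.227 ✓
  T = 0.572 -> Y = -0.327 ✓
All samples match this transformation.

(d) -T²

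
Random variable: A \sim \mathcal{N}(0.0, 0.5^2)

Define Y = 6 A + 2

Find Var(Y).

For Y = aA + b: Var(Y) = a² * Var(A)
Var(A) = 0.5^2 = 0.25
Var(Y) = 6² * 0.25 = 36 * 0.25 = 9

9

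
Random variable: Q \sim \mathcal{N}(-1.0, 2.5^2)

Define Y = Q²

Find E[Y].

E[Q²] = Var(Q) + (E[Q])² = 6.25 + 1 = 7.25

7.25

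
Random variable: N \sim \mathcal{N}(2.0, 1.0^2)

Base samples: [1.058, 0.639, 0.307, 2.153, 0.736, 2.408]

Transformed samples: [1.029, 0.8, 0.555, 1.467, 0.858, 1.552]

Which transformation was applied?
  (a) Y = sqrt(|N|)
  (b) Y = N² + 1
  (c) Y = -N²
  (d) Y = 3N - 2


Checking option (a) Y = sqrt(|N|):
  N = 1.058 -> Y = 1.029 ✓
  N = 0.639 -> Y = 0.8 ✓
  N = 0.307 -> Y = 0.555 ✓
All samples match this transformation.

(a) sqrt(|N|)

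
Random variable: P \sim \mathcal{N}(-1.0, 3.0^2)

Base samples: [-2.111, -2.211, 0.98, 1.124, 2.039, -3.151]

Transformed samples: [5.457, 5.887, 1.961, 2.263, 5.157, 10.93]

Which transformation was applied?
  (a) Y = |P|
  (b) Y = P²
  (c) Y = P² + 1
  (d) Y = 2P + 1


Checking option (c) Y = P² + 1:
  P = -2.111 -> Y = 5.457 ✓
  P = -2.211 -> Y = 5.887 ✓
  P = 0.98 -> Y = 1.961 ✓
All samples match this transformation.

(c) P² + 1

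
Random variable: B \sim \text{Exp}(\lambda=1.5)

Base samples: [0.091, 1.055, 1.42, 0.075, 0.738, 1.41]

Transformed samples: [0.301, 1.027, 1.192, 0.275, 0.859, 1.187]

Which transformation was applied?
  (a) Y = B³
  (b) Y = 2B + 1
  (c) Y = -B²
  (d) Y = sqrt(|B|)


Checking option (d) Y = sqrt(|B|):
  B = 0.091 -> Y = 0.301 ✓
  B = 1.055 -> Y = 1.027 ✓
  B = 1.42 -> Y = 1.192 ✓
All samples match this transformation.

(d) sqrt(|B|)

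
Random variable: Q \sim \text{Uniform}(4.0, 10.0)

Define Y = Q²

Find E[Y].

Using E[X²] = Var(X) + (E[X])²:
E[Q] = 7
Var(Q) = (10 - 4)^2/12 = 3
E[Q²] = 3 + 7² = 3 + 49 = 52

52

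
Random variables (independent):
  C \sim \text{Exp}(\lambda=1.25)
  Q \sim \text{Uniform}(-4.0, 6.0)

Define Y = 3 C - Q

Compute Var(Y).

For independent RVs: Var(aX + bY) = a²Var(X) + b²Var(Y)
Var(C) = 0.64
Var(Q) = 8.3333333
Var(Y) = 3²*0.64 + (-1)²*8.3333333
= 9*0.64 + 1*8.3333333 = 14.093333

14.093333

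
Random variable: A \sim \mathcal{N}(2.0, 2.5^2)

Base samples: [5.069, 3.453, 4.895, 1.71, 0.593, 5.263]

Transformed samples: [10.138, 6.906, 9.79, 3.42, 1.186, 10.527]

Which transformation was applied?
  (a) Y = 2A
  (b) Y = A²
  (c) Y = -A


Checking option (a) Y = 2A:
  A = 5.069 -> Y = 10.138 ✓
  A = 3.453 -> Y = 6.906 ✓
  A = 4.895 -> Y = 9.79 ✓
All samples match this transformation.

(a) 2A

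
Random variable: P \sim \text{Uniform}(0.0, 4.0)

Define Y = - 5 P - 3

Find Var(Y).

For Y = aP + b: Var(Y) = a² * Var(P)
Var(P) = (4 - 0)^2/12 = 1.3333333
Var(Y) = (-5)² * 1.3333333 = 25 * 1.3333333 = 33.333333

33.333333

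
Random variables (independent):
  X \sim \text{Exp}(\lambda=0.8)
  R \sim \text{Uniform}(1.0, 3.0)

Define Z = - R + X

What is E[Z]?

E[Z] = 1*E[X] - 1*E[R]
E[X] = 1.25
E[R] = 2
E[Z] = 1*1.25 - 1*2 = -0.75

-0.75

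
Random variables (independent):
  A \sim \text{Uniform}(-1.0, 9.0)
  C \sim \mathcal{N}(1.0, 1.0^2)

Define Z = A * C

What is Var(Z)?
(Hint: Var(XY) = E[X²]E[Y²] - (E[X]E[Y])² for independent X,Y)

Var(XY) = E[X²]E[Y²] - (E[X]E[Y])²
E[A] = 4, Var(A) = 8.3333333
E[C] = 1, Var(C) = 1
E[A²] = 8.3333333 + 4² = 24.333333
E[C²] = 1 + 1² = 2
Var(Z) = 24.333333*2 - (4*1)²
= 48.666667 - 16 = 32.666667

32.666667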